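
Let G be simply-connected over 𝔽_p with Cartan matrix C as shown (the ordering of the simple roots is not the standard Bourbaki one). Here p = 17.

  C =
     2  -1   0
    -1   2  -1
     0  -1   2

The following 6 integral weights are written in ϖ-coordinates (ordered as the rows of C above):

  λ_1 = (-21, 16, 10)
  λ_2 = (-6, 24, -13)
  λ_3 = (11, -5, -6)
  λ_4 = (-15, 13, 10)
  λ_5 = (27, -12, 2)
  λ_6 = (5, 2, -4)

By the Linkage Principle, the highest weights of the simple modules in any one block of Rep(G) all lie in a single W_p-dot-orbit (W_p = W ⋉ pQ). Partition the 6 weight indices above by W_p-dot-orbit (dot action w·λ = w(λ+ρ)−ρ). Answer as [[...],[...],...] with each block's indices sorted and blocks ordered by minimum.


Root system A_3: the 3×3 matrix C matches after relabeling.

Ā_17 reps of the 6 weights (A_3, coords as presented):

    [1] (6, 0, 3)
    [2] (3, 5, 4)
    [3] (3, 5, 4)
    [4] (6, 0, 3)
    [5] (6, 0, 3)
    [6] (6, 0, 3)

Linkage partition of the 6 weights (2 classes, p=17):

[[1, 4, 5, 6], [2, 3]]


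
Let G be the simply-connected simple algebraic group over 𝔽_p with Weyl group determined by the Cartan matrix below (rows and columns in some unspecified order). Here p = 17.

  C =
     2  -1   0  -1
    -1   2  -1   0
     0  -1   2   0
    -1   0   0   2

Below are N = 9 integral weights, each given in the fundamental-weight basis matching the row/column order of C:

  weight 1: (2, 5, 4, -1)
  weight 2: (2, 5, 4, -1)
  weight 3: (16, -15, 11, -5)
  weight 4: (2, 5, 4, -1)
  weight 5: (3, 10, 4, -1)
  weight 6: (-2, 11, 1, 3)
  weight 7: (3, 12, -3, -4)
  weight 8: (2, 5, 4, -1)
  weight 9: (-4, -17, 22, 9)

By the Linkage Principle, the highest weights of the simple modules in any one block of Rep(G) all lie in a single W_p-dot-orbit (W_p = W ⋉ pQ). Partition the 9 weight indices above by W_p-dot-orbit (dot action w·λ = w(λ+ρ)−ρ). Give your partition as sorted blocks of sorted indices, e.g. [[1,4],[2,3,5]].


Dynkin diagram of C (from the 6 off-diagonal −1 entries): A_4.

Alcove-folded reps (p=17, 9 weights, presented ϖ-order):

  1: (3, 6, 5, 0)
  2: (3, 6, 5, 0)
  3: (1, 11, 2, 3)
  4: (3, 6, 5, 0)
  5: (1, 11, 2, 3)
  6: (1, 11, 2, 3)
  7: (1, 11, 2, 3)
  8: (3, 6, 5, 0)
  9: (7, 1, 2, 3)

These 9 weights hit 3 W_17-dot-orbits; sizes (4, 4, 1):

[[1, 2, 4, 8], [3, 5, 6, 7], [9]]


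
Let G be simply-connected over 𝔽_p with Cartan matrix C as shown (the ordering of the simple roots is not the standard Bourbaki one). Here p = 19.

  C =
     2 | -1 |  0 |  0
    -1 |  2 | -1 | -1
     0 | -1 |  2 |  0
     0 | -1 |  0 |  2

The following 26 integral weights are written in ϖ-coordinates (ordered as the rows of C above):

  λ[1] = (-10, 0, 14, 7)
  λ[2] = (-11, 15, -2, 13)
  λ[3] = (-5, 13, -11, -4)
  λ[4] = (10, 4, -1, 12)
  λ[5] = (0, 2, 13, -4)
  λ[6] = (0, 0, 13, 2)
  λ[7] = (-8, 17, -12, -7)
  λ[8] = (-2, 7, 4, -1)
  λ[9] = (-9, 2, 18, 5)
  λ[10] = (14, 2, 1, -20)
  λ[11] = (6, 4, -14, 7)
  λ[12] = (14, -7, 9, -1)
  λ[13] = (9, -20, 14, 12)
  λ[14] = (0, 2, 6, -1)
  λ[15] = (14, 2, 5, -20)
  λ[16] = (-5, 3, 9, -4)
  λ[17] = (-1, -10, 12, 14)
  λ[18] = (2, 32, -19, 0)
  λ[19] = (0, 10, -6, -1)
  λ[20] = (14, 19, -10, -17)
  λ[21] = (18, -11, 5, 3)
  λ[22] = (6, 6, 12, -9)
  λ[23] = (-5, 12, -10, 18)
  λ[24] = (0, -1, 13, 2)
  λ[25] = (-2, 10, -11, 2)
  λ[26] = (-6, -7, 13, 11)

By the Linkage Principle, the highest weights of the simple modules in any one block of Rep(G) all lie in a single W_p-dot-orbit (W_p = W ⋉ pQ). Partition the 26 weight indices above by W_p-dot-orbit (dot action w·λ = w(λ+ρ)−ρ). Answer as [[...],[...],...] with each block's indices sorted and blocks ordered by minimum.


C ↔ D_4 under row/col permutation; |W(D_4)| = 192.

Ā_19 reps of the 26 weights (D_4, coords as presented):

  λ_1+ρ ↦ (1, 3, 7, 0) · λ_2+ρ ↦ (1, 0, 10, 3) · λ_3+ρ ↦ (1, 3, 7, 0) · λ_4+ρ ↦ (1, 0, 10, 3) · λ_5+ρ ↦ (1, 0, 14, 3) · λ_6+ρ ↦ (1, 0, 14, 3) · λ_7+ρ ↦ (1, 6, 5, 0) · λ_8+ρ ↦ (1, 6, 5, 0) · λ_9+ρ ↦ (1, 0, 10, 3) · λ_10+ρ ↦ (1, 0, 14, 3) · λ_11+ρ ↦ (1, 6, 5, 0) · λ_12+ρ ↦ (9, 0, 4, 6) · λ_13+ρ ↦ (9, 0, 4, 6) · λ_14+ρ ↦ (1, 3, 7, 0) · λ_15+ρ ↦ (1, 0, 10, 3) · λ_16+ρ ↦ (1, 3, 7, 0) · λ_17+ρ ↦ (9, 0, 4, 6) · λ_18+ρ ↦ (1, 0, 14, 3) · λ_19+ρ ↦ (1, 6, 5, 0) · λ_20+ρ ↦ (1, 3, 7, 0) · λ_21+ρ ↦ (9, 0, 4, 6) · λ_22+ρ ↦ (1, 6, 5, 0) · λ_23+ρ ↦ (9, 0, 4, 6) · λ_24+ρ ↦ (1, 0, 14, 3) · λ_25+ρ ↦ (1, 0, 10, 3) · λ_26+ρ ↦ (6, 4, 3, 1)

The 26 indices split into 6 linkage classes (same alcove rep ⇔ same W_19-dot-orbit):

[[1, 3, 14, 16, 20], [2, 4, 9, 15, 25], [5, 6, 10, 18, 24], [7, 8, 11, 19, 22], [12, 13, 17, 21, 23], [26]]


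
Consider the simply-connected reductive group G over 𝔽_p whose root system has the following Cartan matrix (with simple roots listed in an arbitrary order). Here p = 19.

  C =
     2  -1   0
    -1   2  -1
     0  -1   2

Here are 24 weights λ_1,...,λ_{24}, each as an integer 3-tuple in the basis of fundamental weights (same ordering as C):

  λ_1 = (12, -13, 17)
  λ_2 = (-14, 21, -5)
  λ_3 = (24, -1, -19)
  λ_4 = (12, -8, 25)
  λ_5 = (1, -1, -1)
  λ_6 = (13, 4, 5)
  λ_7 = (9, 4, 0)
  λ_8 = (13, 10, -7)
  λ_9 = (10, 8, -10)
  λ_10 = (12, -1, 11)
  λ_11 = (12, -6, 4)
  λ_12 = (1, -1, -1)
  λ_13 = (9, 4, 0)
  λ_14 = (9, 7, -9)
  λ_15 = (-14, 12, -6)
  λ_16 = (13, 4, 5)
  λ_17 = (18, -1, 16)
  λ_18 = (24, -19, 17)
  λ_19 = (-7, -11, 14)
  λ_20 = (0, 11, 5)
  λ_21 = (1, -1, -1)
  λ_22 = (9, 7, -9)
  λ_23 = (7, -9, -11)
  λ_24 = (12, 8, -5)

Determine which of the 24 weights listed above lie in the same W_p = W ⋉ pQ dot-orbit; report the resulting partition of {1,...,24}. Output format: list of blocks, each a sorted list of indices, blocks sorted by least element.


Root system A_3: the 3×3 matrix C matches after relabeling.

W_19-reps of the 24 weights in Ā_19 (same 3-coord order as C):

  [1] (1, 12, 6)
  [2] (10, 5, 1)
  [3] (1, 12, 6)
  [4] (7, 0, 6)
  [5] (2, 0, 0)
  [6] (8, 5, 0)
  [7] (10, 5, 1)
  [8] (8, 5, 0)
  [9] (10, 0, 8)
  [10] (7, 0, 6)
  [11] (8, 5, 0)
  [12] (2, 0, 0)
  [13] (10, 5, 1)
  [14] (10, 0, 8)
  [15] (8, 5, 0)
  [16] (8, 5, 0)
  [17] (2, 0, 0)
  [18] (1, 12, 6)
  [19] (10, 5, 1)
  [20] (1, 12, 6)
  [21] (2, 0, 0)
  [22] (10, 0, 8)
  [23] (10, 0, 8)
  [24] (10, 5, 1)

Partition of {1..24} into 6 W_19-dot-orbits:

[[1, 3, 18, 20], [2, 7, 13, 19, 24], [4, 10], [5, 12, 17, 21], [6, 8, 11, 15, 16], [9, 14, 22, 23]]


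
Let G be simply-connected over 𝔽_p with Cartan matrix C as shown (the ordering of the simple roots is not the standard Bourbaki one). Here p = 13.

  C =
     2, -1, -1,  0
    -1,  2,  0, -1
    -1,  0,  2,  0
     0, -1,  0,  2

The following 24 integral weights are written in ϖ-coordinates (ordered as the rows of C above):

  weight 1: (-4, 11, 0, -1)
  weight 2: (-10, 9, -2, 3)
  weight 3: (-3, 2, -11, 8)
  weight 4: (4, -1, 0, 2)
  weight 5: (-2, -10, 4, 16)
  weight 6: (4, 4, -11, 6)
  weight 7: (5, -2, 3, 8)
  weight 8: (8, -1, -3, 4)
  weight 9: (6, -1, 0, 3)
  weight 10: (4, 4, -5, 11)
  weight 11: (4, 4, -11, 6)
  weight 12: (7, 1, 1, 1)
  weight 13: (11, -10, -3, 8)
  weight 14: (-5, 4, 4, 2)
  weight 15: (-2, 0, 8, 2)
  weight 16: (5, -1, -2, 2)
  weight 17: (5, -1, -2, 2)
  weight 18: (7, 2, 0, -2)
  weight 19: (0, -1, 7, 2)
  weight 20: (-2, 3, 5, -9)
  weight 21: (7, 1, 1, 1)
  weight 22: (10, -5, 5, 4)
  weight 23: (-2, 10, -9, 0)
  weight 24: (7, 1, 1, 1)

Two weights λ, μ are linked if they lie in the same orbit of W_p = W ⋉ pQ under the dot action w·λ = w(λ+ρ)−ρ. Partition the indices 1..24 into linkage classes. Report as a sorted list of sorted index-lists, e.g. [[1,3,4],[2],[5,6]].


Type A_4, rank 4, |W|=120; reorder rows/cols to standard.

W_13-reps of the 24 weights in Ā_13 (same 4-coord order as C):

  λ_1 → (1, 9, 2, 0) · λ_2 → (1, 0, 8, 3) · λ_3 → (1, 9, 2, 0) · λ_4 → (5, 0, 1, 3) · λ_5 → (4, 1, 1, 3) · λ_6 → (5, 0, 1, 3) · λ_7 → (4, 1, 1, 3) · λ_8 → (7, 0, 1, 4) · λ_9 → (7, 0, 1, 4) · λ_10 → (4, 1, 1, 3) · λ_11 → (5, 0, 1, 3) · λ_12 → (8, 2, 1, 1) · λ_13 → (1, 9, 2, 0) · λ_14 → (4, 1, 1, 3) · λ_15 → (1, 0, 8, 3) · λ_16 → (5, 0, 1, 3) · λ_17 → (5, 0, 1, 3) · λ_18 → (8, 2, 1, 1) · λ_19 → (1, 0, 8, 3) · λ_20 → (4, 1, 1, 3) · λ_21 → (8, 2, 1, 1) · λ_22 → (7, 0, 1, 4) · λ_23 → (8, 2, 1, 1) · λ_24 → (8, 2, 1, 1)

Partition of {1..24} into 6 W_13-dot-orbits:

[[1, 3, 13], [2, 15, 19], [4, 6, 11, 16, 17], [5, 7, 10, 14, 20], [8, 9, 22], [12, 18, 21, 23, 24]]


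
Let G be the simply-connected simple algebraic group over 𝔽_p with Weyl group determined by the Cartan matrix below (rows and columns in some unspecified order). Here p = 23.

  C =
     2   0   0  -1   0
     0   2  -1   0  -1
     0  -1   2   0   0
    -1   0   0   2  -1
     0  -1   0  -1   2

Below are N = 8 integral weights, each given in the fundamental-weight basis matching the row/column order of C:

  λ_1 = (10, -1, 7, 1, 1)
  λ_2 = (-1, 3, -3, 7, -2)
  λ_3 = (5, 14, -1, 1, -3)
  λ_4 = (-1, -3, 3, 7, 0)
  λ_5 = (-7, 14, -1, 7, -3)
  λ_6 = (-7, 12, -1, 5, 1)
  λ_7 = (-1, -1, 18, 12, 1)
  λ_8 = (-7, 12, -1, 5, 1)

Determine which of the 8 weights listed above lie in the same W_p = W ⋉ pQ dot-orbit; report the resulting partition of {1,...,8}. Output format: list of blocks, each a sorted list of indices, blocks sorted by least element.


C ↔ A_5 under row/col permutation; |W(A_5)| = 720.

Ā_23 reps of the 8 weights (A_5, coords as presented):

  λ_1 → (11, 0, 8, 2, 2);  λ_2 → (0, 1, 2, 7, 1);  λ_3 → (6, 13, 0, 0, 2);  λ_4 → (0, 1, 2, 7, 1);  λ_5 → (6, 13, 0, 0, 2);  λ_6 → (6, 13, 0, 0, 2);  λ_7 → (11, 0, 8, 2, 2);  λ_8 → (6, 13, 0, 0, 2)

Linkage partition of the 8 weights (3 classes, p=23):

[[1, 7], [2, 4], [3, 5, 6, 8]]


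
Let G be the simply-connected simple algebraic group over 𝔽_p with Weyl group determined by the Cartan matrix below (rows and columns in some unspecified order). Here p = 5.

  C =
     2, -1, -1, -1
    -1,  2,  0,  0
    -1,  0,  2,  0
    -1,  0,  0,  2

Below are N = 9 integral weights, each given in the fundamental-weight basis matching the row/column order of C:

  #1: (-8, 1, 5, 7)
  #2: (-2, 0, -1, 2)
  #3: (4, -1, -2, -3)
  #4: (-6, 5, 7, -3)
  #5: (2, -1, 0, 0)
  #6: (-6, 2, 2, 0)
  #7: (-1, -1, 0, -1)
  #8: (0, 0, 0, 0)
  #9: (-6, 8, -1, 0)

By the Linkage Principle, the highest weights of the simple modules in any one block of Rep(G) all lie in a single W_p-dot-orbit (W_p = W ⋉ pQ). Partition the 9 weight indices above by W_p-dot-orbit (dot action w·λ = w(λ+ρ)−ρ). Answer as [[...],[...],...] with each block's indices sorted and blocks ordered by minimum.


Cartan matrix: type D_4 (|W|=192); un-permuting the 4 rows.

Each λ_j+ρ reduced to Ā_5; 4-tuples below use C's row order:

  λ_1+ρ ↦ (1, 1, 1, 1);  λ_2+ρ ↦ (0, 0, 1, 2);  λ_3+ρ ↦ (0, 0, 1, 2);  λ_4+ρ ↦ (1, 1, 1, 1);  λ_5+ρ ↦ (0, 0, 1, 1);  λ_6+ρ ↦ (1, 1, 1, 1);  λ_7+ρ ↦ (0, 0, 1, 0);  λ_8+ρ ↦ (1, 1, 1, 1);  λ_9+ρ ↦ (0, 0, 1, 0)

These 9 weights hit 4 W_5-dot-orbits; sizes (4, 2, 1, 2):

[[1, 4, 6, 8], [2, 3], [5], [7, 9]]


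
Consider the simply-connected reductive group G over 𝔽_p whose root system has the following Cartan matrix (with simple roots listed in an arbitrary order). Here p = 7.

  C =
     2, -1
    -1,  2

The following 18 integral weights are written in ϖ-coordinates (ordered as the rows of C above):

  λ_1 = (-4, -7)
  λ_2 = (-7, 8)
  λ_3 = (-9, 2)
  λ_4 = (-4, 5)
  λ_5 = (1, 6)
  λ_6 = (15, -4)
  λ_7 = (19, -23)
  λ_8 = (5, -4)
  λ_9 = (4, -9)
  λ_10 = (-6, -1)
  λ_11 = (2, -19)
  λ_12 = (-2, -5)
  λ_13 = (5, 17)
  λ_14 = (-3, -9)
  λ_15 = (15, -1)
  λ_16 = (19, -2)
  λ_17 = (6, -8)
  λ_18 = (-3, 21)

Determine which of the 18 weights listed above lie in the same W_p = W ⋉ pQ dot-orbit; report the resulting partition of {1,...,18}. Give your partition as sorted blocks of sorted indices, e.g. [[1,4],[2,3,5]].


Root system A_2: the 2×2 matrix C matches after relabeling.

Alcove-folded reps (p=7, 18 weights, presented ϖ-order):

  1: (4, 1);  2: (4, 1);  3: (2, 4);  4: (3, 3);  5: (0, 5);  6: (2, 4);  7: (1, 1);  8: (3, 3);  9: (2, 4);  10: (0, 5);  11: (3, 3);  12: (4, 1);  13: (3, 3);  14: (4, 1);  15: (0, 5);  16: (1, 1);  17: (0, 7);  18: (1, 1)

6 distinct reps among the 18 weights ⇒ 6 W_7-linkage classes:

[[1, 2, 12, 14], [3, 6, 9], [4, 8, 11, 13], [5, 10, 15], [7, 16, 18], [17]]


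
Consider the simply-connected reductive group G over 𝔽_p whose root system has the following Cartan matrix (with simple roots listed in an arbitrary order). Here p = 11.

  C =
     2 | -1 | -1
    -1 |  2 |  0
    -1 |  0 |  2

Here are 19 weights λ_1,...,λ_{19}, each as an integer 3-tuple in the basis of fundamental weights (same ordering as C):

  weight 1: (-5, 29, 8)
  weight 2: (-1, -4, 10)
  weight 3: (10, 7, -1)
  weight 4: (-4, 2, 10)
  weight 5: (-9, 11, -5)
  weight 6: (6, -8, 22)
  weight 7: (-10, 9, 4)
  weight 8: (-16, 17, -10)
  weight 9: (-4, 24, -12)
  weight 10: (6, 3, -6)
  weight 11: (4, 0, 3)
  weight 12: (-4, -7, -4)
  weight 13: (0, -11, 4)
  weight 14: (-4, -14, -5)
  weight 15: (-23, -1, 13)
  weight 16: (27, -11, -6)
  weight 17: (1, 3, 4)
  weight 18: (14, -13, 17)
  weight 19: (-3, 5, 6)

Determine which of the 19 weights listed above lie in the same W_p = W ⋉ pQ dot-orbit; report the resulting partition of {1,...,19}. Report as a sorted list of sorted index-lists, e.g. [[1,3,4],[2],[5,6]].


C ↔ A_3 under row/col permutation; |W(A_3)| = 24.

Alcove-folded reps (p=11, 19 weights, presented ϖ-order):

    1: (2, 3, 2)
    2: (3, 0, 8)
    3: (3, 0, 8)
    4: (3, 0, 8)
    5: (3, 1, 7)
    6: (3, 1, 7)
    7: (5, 1, 4)
    8: (2, 3, 2)
    9: (3, 0, 8)
    10: (2, 4, 5)
    11: (5, 1, 4)
    12: (3, 2, 5)
    13: (5, 1, 4)
    14: (2, 3, 2)
    15: (3, 0, 8)
    16: (5, 1, 4)
    17: (2, 4, 5)
    18: (3, 1, 7)
    19: (2, 4, 5)

The 19 indices split into 6 linkage classes (same alcove rep ⇔ same W_11-dot-orbit):

[[1, 8, 14], [2, 3, 4, 9, 15], [5, 6, 18], [7, 11, 13, 16], [10, 17, 19], [12]]


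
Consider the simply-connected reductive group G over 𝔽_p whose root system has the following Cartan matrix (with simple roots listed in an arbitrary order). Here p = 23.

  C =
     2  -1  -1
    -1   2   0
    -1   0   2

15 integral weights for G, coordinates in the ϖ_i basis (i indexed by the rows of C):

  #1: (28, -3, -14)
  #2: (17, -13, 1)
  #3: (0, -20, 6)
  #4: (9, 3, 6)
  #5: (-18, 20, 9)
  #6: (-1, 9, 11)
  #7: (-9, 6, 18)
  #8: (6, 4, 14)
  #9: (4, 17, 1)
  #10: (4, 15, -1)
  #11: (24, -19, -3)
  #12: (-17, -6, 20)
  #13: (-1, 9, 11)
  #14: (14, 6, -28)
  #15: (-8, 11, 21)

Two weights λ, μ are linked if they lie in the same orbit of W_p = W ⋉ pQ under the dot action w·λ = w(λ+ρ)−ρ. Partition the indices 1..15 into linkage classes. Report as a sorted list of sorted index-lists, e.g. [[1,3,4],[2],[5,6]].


Type A_3, rank 3, |W|=24; reorder rows/cols to standard.

Each λ_j+ρ reduced to Ā_23; 3-tuples below use C's row order:

  [1] (10, 4, 7);  [2] (6, 12, 2);  [3] (7, 1, 11);  [4] (10, 4, 7);  [5] (10, 4, 7);  [6] (0, 10, 12);  [7] (7, 1, 11);  [8] (7, 1, 11);  [9] (5, 16, 0);  [10] (5, 16, 0);  [11] (5, 16, 0);  [12] (5, 16, 0);  [13] (0, 10, 12);  [14] (7, 1, 11);  [15] (7, 1, 11)

These 15 weights hit 5 W_23-dot-orbits; sizes (3, 1, 5, 2, 4):

[[1, 4, 5], [2], [3, 7, 8, 14, 15], [6, 13], [9, 10, 11, 12]]


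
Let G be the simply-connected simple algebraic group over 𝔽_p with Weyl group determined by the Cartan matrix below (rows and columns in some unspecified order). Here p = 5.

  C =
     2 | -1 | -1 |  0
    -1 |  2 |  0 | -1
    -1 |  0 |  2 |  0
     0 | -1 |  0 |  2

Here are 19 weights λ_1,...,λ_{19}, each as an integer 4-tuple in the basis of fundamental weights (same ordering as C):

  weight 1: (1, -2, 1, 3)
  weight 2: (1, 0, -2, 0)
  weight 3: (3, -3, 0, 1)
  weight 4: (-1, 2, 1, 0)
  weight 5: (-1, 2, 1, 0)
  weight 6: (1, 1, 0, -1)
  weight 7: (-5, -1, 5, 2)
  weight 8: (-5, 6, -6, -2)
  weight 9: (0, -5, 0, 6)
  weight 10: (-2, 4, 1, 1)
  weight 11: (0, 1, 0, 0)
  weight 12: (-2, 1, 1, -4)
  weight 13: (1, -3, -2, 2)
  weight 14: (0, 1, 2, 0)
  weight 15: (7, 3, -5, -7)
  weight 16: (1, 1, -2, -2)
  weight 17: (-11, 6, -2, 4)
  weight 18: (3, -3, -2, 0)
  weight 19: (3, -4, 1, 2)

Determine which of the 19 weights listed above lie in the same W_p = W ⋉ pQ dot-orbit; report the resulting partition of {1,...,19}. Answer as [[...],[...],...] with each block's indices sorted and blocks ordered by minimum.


Cartan matrix: type A_4 (|W|=120); un-permuting the 4 rows.

Alcove-folded reps (p=5, 19 weights, presented ϖ-order):

  [1] (1, 1, 0, 1) · [2] (1, 1, 1, 1) · [3] (2, 2, 1, 0) · [4] (0, 3, 1, 0) · [5] (0, 3, 1, 0) · [6] (2, 2, 1, 0) · [7] (0, 3, 1, 0) · [8] (1, 1, 0, 1) · [9] (1, 1, 0, 1) · [10] (1, 2, 1, 1) · [11] (1, 2, 1, 1) · [12] (1, 1, 0, 1) · [13] (1, 1, 0, 1) · [14] (1, 1, 1, 1) · [15] (1, 1, 1, 1) · [16] (1, 1, 1, 1) · [17] (0, 3, 1, 0) · [18] (1, 1, 1, 1) · [19] (1, 2, 1, 1)

Linkage partition of the 19 weights (5 classes, p=5):

[[1, 8, 9, 12, 13], [2, 14, 15, 16, 18], [3, 6], [4, 5, 7, 17], [10, 11, 19]]


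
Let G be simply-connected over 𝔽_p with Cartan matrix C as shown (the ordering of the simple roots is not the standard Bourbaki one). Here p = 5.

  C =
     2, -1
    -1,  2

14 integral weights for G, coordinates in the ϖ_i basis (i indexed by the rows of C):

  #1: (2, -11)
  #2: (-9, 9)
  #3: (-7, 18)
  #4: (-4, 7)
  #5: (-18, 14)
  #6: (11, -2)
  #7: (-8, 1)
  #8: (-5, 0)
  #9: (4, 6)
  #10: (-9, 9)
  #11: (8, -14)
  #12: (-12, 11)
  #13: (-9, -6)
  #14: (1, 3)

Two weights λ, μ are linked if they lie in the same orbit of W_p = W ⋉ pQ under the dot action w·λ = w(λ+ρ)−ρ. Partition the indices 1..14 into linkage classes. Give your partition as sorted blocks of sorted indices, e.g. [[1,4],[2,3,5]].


Cartan matrix: type A_2 (|W|=6); un-permuting the 2 rows.

Folding the 14 weights λ_j+ρ into Ā_5 (reps in the given 2-coord order):

  λ_1+ρ ↦ (0, 2);  λ_2+ρ ↦ (0, 3);  λ_3+ρ ↦ (3, 1);  λ_4+ρ ↦ (0, 2);  λ_5+ρ ↦ (0, 2);  λ_6+ρ ↦ (1, 3);  λ_7+ρ ↦ (0, 3);  λ_8+ρ ↦ (1, 3);  λ_9+ρ ↦ (0, 2);  λ_10+ρ ↦ (0, 3);  λ_11+ρ ↦ (1, 3);  λ_12+ρ ↦ (1, 3);  λ_13+ρ ↦ (0, 3);  λ_14+ρ ↦ (1, 3)

Grouping the 14 weights by Ā_5-representative: 4 linkage classes.

[[1, 4, 5, 9], [2, 7, 10, 13], [3], [6, 8, 11, 12, 14]]


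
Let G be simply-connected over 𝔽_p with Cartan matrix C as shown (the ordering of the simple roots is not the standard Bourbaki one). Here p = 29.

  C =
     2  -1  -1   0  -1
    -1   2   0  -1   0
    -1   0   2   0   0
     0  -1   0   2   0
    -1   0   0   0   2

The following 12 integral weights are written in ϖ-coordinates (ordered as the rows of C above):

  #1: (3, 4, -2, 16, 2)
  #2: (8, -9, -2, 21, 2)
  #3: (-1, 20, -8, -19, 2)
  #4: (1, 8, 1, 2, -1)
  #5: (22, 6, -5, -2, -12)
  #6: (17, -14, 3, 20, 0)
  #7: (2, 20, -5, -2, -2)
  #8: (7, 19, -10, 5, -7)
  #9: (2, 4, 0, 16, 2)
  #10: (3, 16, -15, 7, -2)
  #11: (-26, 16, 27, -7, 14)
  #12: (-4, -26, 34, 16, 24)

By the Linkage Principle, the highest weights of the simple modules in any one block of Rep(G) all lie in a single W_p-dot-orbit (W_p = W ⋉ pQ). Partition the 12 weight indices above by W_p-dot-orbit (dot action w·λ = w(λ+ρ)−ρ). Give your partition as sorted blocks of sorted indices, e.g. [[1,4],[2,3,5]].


Type D_5, rank 5, |W|=1920; reorder rows/cols to standard.

Ā_29 reps of the 12 weights (D_5, coords as presented):

    λ_1+ρ ↦ (0, 3, 1, 14, 3)
    λ_2+ρ ↦ (0, 3, 1, 14, 3)
    λ_3+ρ ↦ (0, 3, 1, 14, 3)
    λ_4+ρ ↦ (2, 9, 2, 3, 0)
    λ_5+ρ ↦ (1, 0, 3, 8, 10)
    λ_6+ρ ↦ (1, 5, 2, 1, 1)
    λ_7+ρ ↦ (1, 5, 2, 1, 1)
    λ_8+ρ ↦ (1, 5, 2, 1, 1)
    λ_9+ρ ↦ (0, 3, 1, 14, 3)
    λ_10+ρ ↦ (1, 0, 3, 8, 10)
    λ_11+ρ ↦ (1, 0, 3, 8, 10)
    λ_12+ρ ↦ (0, 3, 1, 14, 3)

Partition of {1..12} into 4 W_29-dot-orbits:

[[1, 2, 3, 9, 12], [4], [5, 10, 11], [6, 7, 8]]


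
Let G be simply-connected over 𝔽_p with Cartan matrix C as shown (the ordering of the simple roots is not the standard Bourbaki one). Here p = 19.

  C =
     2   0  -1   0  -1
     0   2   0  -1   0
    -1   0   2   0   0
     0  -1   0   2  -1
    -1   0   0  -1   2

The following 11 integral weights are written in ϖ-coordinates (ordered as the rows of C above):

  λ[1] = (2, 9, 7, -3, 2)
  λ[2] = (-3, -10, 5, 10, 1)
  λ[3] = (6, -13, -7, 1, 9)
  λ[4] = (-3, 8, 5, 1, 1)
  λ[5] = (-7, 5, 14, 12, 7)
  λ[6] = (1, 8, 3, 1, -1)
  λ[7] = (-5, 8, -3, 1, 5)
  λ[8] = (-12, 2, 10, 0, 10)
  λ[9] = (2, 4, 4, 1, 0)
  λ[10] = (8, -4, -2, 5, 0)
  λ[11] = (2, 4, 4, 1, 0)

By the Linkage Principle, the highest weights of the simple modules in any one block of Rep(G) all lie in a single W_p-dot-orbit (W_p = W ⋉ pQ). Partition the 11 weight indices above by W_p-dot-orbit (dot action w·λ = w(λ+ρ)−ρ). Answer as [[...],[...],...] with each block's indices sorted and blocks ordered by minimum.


C ↔ A_5 under row/col permutation; |W(A_5)| = 720.

W_19-reps of the 11 weights in Ā_19 (same 5-coord order as C):

    λ_1+ρ ↦ (3, 5, 5, 2, 1)
    λ_2+ρ ↦ (2, 9, 4, 2, 0)
    λ_3+ρ ↦ (1, 2, 6, 10, 0)
    λ_4+ρ ↦ (2, 9, 4, 2, 0)
    λ_5+ρ ↦ (2, 9, 4, 2, 0)
    λ_6+ρ ↦ (2, 9, 4, 2, 0)
    λ_7+ρ ↦ (2, 9, 4, 2, 0)
    λ_8+ρ ↦ (11, 3, 0, 1, 0)
    λ_9+ρ ↦ (3, 5, 5, 2, 1)
    λ_10+ρ ↦ (8, 3, 1, 3, 1)
    λ_11+ρ ↦ (3, 5, 5, 2, 1)

5 distinct reps among the 11 weights ⇒ 5 W_19-linkage classes:

[[1, 9, 11], [2, 4, 5, 6, 7], [3], [8], [10]]


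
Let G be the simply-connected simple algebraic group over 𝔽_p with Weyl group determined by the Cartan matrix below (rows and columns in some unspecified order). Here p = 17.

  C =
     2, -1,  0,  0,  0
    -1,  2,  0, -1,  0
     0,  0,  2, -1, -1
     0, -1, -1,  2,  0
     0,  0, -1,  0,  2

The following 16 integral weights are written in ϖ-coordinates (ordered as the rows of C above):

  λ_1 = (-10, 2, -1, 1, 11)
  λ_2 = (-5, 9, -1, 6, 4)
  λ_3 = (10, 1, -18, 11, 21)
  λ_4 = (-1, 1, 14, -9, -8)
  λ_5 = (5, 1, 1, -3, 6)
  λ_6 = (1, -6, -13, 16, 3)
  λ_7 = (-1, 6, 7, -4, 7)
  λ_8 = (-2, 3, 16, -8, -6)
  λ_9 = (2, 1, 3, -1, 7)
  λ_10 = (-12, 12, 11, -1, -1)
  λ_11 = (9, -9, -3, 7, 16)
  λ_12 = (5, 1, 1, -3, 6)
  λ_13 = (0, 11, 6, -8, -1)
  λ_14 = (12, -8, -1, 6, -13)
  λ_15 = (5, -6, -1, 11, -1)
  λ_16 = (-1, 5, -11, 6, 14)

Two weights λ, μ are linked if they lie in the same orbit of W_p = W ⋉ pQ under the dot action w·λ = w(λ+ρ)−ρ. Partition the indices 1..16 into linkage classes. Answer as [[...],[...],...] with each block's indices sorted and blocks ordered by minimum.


Dynkin diagram of C (from the 8 off-diagonal −1 entries): A_5.

Alcove-folded reps (p=17, 16 weights, presented ϖ-order):

  [1] (3, 2, 4, 0, 8) · [2] (1, 5, 0, 7, 0) · [3] (3, 2, 4, 0, 8) · [4] (6, 0, 0, 2, 7) · [5] (6, 0, 0, 2, 7) · [6] (3, 2, 4, 0, 8) · [7] (3, 1, 5, 3, 5) · [8] (3, 1, 5, 3, 5) · [9] (3, 2, 4, 0, 8) · [10] (3, 2, 4, 0, 8) · [11] (6, 0, 0, 2, 7) · [12] (6, 0, 0, 2, 7) · [13] (1, 5, 0, 7, 0) · [14] (1, 5, 0, 7, 0) · [15] (1, 5, 0, 7, 0) · [16] (1, 2, 7, 3, 4)

Partition of {1..16} into 5 W_17-dot-orbits:

[[1, 3, 6, 9, 10], [2, 13, 14, 15], [4, 5, 11, 12], [7, 8], [16]]


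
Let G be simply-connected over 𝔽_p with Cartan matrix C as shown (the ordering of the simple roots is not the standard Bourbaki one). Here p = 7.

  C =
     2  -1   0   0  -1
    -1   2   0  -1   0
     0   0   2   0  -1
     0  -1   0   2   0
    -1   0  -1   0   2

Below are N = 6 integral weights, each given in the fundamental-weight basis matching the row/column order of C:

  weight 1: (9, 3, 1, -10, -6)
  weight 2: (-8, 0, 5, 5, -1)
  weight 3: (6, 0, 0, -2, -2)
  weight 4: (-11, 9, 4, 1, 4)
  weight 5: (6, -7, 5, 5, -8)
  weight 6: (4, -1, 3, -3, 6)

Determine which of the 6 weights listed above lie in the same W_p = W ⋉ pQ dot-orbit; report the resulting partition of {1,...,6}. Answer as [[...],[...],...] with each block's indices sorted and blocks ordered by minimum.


A_5 Cartan matrix, 5 simple roots permuted; ρ=(1,1,1,1,1).

Alcove-folded reps (p=7, 6 weights, presented ϖ-order):

  1: (2, 0, 2, 3, 0);  2: (6, 0, 1, 0, 0);  3: (6, 0, 1, 0, 0);  4: (2, 0, 2, 3, 0);  5: (6, 0, 1, 0, 0);  6: (2, 0, 2, 3, 0)

Grouping the 6 weights by Ā_7-representative: 2 linkage classes.

[[1, 4, 6], [2, 3, 5]]


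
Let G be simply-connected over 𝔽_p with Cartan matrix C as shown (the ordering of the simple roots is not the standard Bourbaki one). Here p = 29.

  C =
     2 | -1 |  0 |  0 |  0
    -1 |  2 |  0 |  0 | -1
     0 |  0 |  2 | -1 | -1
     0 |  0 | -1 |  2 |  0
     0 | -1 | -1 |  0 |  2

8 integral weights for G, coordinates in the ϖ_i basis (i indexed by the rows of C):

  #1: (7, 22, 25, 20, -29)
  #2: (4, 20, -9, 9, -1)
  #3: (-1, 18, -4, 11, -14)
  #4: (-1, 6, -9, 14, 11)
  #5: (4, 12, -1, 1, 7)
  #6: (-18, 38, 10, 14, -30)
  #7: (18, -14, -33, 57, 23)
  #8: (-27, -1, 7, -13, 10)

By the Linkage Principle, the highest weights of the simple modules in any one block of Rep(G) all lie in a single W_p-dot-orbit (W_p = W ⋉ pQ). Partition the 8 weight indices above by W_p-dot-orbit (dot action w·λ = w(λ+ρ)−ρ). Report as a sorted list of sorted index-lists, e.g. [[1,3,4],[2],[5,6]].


C ↔ A_5 under row/col permutation; |W(A_5)| = 720.

Alcove-folded reps (p=29, 8 weights, presented ϖ-order):

  λ_1 → (5, 13, 0, 2, 8)
  λ_2 → (5, 13, 0, 2, 8)
  λ_3 → (0, 3, 9, 4, 3)
  λ_4 → (0, 7, 8, 7, 4)
  λ_5 → (5, 13, 0, 2, 8)
  λ_6 → (0, 7, 8, 7, 4)
  λ_7 → (5, 13, 0, 2, 8)
  λ_8 → (0, 7, 8, 7, 4)

3 distinct reps among the 8 weights ⇒ 3 W_29-linkage classes:

[[1, 2, 5, 7], [3], [4, 6, 8]]


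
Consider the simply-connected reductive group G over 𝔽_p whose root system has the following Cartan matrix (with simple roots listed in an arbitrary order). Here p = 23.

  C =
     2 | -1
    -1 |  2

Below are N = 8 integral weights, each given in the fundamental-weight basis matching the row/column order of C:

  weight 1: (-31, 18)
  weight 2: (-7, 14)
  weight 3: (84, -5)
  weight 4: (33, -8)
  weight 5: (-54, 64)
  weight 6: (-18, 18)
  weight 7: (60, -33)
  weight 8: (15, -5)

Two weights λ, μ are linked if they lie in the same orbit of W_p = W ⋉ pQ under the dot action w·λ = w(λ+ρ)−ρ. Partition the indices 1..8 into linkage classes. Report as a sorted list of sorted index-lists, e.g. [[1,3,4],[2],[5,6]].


A_2 Cartan matrix, 2 simple roots permuted; ρ=(1,1).

Ā_23 reps of the 8 weights (A_2, coords as presented):

    λ_1 → (12, 4)
    λ_2 → (6, 9)
    λ_3 → (12, 4)
    λ_4 → (12, 4)
    λ_5 → (12, 4)
    λ_6 → (17, 2)
    λ_7 → (6, 9)
    λ_8 → (12, 4)

Linkage partition of the 8 weights (3 classes, p=23):

[[1, 3, 4, 5, 8], [2, 7], [6]]


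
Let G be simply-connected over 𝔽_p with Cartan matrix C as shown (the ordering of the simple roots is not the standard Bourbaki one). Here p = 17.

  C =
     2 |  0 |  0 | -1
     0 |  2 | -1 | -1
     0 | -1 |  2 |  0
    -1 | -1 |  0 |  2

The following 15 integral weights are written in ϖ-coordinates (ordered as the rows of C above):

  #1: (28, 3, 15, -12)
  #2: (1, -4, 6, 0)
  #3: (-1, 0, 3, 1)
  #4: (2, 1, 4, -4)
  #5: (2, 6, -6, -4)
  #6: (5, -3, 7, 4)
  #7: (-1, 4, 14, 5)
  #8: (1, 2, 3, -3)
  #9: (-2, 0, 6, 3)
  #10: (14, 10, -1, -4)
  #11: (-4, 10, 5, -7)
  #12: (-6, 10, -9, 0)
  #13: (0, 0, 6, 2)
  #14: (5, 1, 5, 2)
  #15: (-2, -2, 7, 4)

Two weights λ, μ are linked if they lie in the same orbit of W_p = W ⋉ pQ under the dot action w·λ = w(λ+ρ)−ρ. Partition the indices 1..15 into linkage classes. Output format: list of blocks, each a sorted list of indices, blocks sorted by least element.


Cartan matrix: type A_4 (|W|=120); un-permuting the 4 rows.

λ_j+ρ reflected into Ā_17 (⟨·,θ^∨⟩≤17); 4-tuples as given:

  1: (1, 1, 7, 3)
  2: (0, 1, 4, 2)
  3: (0, 1, 4, 2)
  4: (0, 1, 4, 2)
  5: (0, 1, 4, 2)
  6: (6, 2, 6, 3)
  7: (6, 2, 6, 3)
  8: (0, 1, 4, 2)
  9: (1, 1, 7, 3)
  10: (6, 2, 6, 3)
  11: (6, 2, 6, 3)
  12: (1, 1, 7, 3)
  13: (1, 1, 7, 3)
  14: (6, 2, 6, 3)
  15: (1, 1, 7, 3)

Partition of {1..15} into 3 W_17-dot-orbits:

[[1, 9, 12, 13, 15], [2, 3, 4, 5, 8], [6, 7, 10, 11, 14]]


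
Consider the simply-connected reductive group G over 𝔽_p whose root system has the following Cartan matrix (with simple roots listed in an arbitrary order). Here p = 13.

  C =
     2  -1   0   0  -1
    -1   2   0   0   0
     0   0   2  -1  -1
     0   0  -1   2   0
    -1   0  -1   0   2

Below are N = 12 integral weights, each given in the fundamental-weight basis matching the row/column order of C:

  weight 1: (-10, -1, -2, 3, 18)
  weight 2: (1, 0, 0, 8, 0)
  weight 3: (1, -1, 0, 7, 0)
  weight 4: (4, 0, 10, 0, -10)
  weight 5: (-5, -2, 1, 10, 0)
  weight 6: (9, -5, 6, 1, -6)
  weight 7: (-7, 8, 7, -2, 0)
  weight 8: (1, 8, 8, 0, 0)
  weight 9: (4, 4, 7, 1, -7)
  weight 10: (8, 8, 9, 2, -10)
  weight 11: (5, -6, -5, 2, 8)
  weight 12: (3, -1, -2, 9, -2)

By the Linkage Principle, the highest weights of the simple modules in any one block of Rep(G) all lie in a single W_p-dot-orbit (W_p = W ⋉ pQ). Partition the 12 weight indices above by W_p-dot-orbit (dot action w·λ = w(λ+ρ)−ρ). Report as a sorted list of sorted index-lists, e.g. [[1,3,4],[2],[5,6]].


C ↔ A_5 under row/col permutation; |W(A_5)| = 720.

Ā_13 reps of the 12 weights (A_5, coords as presented):

    λ_1+ρ ↦ (0, 0, 5, 1, 4)
    λ_2+ρ ↦ (2, 0, 1, 8, 1)
    λ_3+ρ ↦ (2, 0, 1, 8, 1)
    λ_4+ρ ↦ (1, 3, 2, 1, 5)
    λ_5+ρ ↦ (2, 0, 1, 8, 1)
    λ_6+ρ ↦ (1, 3, 2, 1, 5)
    λ_7+ρ ↦ (1, 3, 2, 1, 5)
    λ_8+ρ ↦ (2, 0, 1, 8, 1)
    λ_9+ρ ↦ (1, 3, 2, 1, 5)
    λ_10+ρ ↦ (0, 0, 5, 1, 4)
    λ_11+ρ ↦ (1, 3, 2, 1, 5)
    λ_12+ρ ↦ (2, 0, 1, 8, 1)

Partition of {1..12} into 3 W_13-dot-orbits:

[[1, 10], [2, 3, 5, 8, 12], [4, 6, 7, 9, 11]]


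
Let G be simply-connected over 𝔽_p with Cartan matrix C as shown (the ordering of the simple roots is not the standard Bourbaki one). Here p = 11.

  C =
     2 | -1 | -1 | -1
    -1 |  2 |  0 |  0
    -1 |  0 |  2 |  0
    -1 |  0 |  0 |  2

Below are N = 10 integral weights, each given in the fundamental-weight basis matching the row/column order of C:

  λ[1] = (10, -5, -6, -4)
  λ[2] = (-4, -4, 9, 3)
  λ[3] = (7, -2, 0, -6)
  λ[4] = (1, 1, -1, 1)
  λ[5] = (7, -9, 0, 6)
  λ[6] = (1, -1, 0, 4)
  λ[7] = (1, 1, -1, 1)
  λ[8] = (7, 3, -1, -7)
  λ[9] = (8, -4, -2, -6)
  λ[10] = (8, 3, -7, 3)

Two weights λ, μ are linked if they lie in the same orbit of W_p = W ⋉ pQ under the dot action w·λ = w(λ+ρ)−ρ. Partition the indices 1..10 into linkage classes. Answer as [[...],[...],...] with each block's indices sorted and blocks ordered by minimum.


D_4 Cartan matrix, 4 simple roots permuted; ρ=(1,1,1,1).

Folding the 10 weights λ_j+ρ into Ā_11 (reps in the given 4-coord order):

  λ_1 → (1, 3, 4, 2);  λ_2 → (1, 3, 4, 2);  λ_3 → (2, 1, 1, 5);  λ_4 → (2, 2, 0, 2);  λ_5 → (1, 3, 4, 2);  λ_6 → (2, 0, 1, 5);  λ_7 → (2, 2, 0, 2);  λ_8 → (0, 3, 1, 5);  λ_9 → (0, 3, 1, 5);  λ_10 → (2, 2, 0, 2)

Partition of {1..10} into 5 W_11-dot-orbits:

[[1, 2, 5], [3], [4, 7, 10], [6], [8, 9]]


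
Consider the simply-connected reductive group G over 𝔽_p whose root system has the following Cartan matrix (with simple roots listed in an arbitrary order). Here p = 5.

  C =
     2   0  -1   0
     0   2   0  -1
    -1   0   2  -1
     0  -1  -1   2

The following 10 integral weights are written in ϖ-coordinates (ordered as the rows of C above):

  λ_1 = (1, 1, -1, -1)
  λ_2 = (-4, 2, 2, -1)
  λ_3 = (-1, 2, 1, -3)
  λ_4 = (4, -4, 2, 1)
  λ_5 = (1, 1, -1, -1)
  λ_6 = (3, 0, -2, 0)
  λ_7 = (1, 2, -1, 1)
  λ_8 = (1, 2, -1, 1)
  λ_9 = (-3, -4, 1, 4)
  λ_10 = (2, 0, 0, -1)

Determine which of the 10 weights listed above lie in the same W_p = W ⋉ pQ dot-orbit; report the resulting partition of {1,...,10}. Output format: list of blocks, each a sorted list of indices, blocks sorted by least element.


Dynkin diagram of C (from the 6 off-diagonal −1 entries): A_4.

W_5-reps of the 10 weights in Ā_5 (same 4-coord order as C):

  λ_1 → (2, 2, 0, 0)
  λ_2 → (2, 2, 0, 0)
  λ_3 → (0, 1, 0, 2)
  λ_4 → (0, 1, 0, 2)
  λ_5 → (2, 2, 0, 0)
  λ_6 → (3, 1, 1, 0)
  λ_7 → (0, 1, 0, 2)
  λ_8 → (0, 1, 0, 2)
  λ_9 → (0, 1, 0, 2)
  λ_10 → (3, 1, 1, 0)

These 10 weights hit 3 W_5-dot-orbits; sizes (3, 5, 2):

[[1, 2, 5], [3, 4, 7, 8, 9], [6, 10]]


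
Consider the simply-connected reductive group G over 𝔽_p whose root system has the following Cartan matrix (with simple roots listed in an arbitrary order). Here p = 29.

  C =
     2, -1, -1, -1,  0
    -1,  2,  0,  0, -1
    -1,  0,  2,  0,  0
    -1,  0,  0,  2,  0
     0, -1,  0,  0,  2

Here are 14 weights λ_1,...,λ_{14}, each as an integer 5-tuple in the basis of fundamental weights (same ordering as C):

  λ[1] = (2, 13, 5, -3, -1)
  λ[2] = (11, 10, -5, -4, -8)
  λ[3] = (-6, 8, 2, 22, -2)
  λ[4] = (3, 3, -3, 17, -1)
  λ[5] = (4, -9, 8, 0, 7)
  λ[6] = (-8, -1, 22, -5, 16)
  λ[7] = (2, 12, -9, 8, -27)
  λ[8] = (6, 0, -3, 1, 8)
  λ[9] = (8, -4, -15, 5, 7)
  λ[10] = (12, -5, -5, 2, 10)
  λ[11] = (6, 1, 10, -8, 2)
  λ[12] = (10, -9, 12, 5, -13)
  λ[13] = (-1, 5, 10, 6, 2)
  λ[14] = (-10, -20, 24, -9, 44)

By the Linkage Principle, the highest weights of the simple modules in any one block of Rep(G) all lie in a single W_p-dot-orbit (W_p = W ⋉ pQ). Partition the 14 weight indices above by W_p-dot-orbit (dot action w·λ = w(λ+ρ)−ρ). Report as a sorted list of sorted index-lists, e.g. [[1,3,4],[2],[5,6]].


C ↔ D_5 under row/col permutation; |W(D_5)| = 1920.

Each λ_j+ρ reduced to Ā_29; 5-tuples below use C's row order:

  [1] (1, 5, 6, 2, 0);  [2] (5, 1, 4, 3, 7);  [3] (2, 1, 2, 18, 0);  [4] (2, 1, 2, 18, 0);  [5] (1, 5, 6, 2, 0);  [6] (7, 0, 5, 0, 6);  [7] (5, 1, 4, 3, 7);  [8] (5, 1, 2, 2, 9);  [9] (1, 5, 6, 2, 0);  [10] (5, 1, 4, 3, 7);  [11] (0, 2, 11, 7, 3);  [12] (5, 1, 4, 3, 7);  [13] (0, 2, 11, 7, 3);  [14] (5, 1, 4, 3, 7)

Linkage partition of the 14 weights (6 classes, p=29):

[[1, 5, 9], [2, 7, 10, 12, 14], [3, 4], [6], [8], [11, 13]]


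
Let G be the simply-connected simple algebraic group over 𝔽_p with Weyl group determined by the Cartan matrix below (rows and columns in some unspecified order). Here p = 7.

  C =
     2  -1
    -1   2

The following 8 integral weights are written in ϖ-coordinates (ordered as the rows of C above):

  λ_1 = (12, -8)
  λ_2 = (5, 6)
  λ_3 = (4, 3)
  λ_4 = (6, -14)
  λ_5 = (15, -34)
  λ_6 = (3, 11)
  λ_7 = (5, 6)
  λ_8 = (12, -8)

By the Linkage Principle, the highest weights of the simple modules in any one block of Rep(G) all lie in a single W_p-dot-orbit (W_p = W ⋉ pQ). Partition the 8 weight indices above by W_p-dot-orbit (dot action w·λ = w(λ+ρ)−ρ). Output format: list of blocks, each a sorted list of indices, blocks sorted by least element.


Root system A_2: the 2×2 matrix C matches after relabeling.

Ā_7 reps of the 8 weights (A_2, coords as presented):

    λ_1 → (0, 1)
    λ_2 → (0, 1)
    λ_3 → (3, 2)
    λ_4 → (0, 1)
    λ_5 → (3, 2)
    λ_6 → (3, 2)
    λ_7 → (0, 1)
    λ_8 → (0, 1)

These 8 weights hit 2 W_7-dot-orbits; sizes (5, 3):

[[1, 2, 4, 7, 8], [3, 5, 6]]


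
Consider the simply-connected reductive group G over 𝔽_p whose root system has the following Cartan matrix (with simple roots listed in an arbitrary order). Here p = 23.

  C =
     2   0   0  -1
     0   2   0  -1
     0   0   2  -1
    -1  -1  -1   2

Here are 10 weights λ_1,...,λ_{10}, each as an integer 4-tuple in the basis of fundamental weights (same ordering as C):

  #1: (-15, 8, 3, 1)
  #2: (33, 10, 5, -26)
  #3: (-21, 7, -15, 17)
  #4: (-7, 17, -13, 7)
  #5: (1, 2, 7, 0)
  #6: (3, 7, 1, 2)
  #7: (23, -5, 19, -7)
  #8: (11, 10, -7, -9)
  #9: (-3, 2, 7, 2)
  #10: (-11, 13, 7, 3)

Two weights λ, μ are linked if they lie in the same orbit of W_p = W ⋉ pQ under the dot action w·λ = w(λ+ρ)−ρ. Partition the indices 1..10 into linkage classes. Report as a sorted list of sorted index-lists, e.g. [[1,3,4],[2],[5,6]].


C ↔ D_4 under row/col permutation; |W(D_4)| = 192.

Folding the 10 weights λ_j+ρ into Ā_23 (reps in the given 4-coord order):

  [1] (2, 3, 8, 1)
  [2] (2, 3, 8, 1)
  [3] (4, 8, 2, 3)
  [4] (4, 8, 2, 3)
  [5] (2, 3, 8, 1)
  [6] (4, 8, 2, 3)
  [7] (3, 5, 1, 5)
  [8] (2, 3, 8, 1)
  [9] (2, 3, 8, 1)
  [10] (4, 8, 2, 3)

The 10 indices split into 3 linkage classes (same alcove rep ⇔ same W_23-dot-orbit):

[[1, 2, 5, 8, 9], [3, 4, 6, 10], [7]]


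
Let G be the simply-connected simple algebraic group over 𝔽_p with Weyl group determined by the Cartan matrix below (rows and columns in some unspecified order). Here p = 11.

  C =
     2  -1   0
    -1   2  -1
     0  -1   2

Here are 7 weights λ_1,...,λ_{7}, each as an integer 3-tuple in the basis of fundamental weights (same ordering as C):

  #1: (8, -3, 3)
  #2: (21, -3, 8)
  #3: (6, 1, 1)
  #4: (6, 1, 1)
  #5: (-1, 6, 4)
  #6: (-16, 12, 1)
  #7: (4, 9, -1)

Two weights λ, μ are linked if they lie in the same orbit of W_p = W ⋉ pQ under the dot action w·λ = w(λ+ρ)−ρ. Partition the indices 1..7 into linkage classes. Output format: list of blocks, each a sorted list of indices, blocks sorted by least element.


A_3 Cartan matrix, 3 simple roots permuted; ρ=(1,1,1).

λ_j+ρ reflected into Ā_11 (⟨·,θ^∨⟩≤11); 3-tuples as given:

  λ_1 → (7, 2, 2);  λ_2 → (7, 2, 2);  λ_3 → (7, 2, 2);  λ_4 → (7, 2, 2);  λ_5 → (1, 6, 4);  λ_6 → (7, 2, 2);  λ_7 → (1, 6, 4)

Partition of {1..7} into 2 W_11-dot-orbits:

[[1, 2, 3, 4, 6], [5, 7]]


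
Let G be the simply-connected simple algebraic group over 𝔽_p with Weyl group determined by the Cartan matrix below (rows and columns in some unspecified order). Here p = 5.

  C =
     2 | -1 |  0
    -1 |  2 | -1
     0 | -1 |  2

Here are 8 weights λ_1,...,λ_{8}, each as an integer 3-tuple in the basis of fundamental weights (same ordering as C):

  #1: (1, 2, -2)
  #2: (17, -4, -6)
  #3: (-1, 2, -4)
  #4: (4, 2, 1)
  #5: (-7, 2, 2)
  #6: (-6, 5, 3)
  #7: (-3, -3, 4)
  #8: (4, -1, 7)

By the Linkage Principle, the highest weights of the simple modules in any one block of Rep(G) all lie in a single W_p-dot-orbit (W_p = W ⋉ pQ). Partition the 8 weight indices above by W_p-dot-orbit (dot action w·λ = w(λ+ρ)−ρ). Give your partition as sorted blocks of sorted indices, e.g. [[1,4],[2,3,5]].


A_3 Cartan matrix, 3 simple roots permuted; ρ=(1,1,1).

Each λ_j+ρ reduced to Ā_5; 3-tuples below use C's row order:

  1: (2, 2, 1)
  2: (0, 0, 3)
  3: (0, 0, 3)
  4: (0, 0, 3)
  5: (2, 2, 1)
  6: (0, 0, 1)
  7: (2, 2, 1)
  8: (0, 0, 3)

Linkage partition of the 8 weights (3 classes, p=5):

[[1, 5, 7], [2, 3, 4, 8], [6]]


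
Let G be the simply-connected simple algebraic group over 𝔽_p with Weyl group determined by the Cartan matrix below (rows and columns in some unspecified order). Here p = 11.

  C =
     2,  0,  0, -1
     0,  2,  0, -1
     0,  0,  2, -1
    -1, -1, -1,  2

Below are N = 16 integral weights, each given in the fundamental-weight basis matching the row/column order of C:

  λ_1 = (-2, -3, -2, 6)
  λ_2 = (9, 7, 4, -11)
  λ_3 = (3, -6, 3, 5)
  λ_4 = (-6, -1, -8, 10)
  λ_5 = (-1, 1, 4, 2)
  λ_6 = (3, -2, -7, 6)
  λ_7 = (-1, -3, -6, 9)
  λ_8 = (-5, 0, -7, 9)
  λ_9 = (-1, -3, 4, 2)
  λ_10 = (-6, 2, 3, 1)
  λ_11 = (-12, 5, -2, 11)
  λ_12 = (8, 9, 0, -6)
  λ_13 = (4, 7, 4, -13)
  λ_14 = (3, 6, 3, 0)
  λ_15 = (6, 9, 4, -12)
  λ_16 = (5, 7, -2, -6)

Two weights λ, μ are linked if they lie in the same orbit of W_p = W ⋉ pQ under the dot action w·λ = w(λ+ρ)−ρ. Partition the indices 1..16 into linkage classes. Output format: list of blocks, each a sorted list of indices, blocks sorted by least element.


D_4 Cartan matrix, 4 simple roots permuted; ρ=(1,1,1,1).

λ_j+ρ reflected into Ā_11 (⟨·,θ^∨⟩≤11); 4-tuples as given:

    1: (1, 2, 1, 3)
    2: (0, 2, 5, 1)
    3: (1, 2, 1, 3)
    4: (4, 1, 6, 0)
    5: (0, 2, 5, 1)
    6: (4, 1, 6, 0)
    7: (0, 2, 5, 1)
    8: (4, 1, 6, 0)
    9: (0, 2, 5, 1)
    10: (2, 0, 1, 3)
    11: (4, 1, 6, 0)
    12: (1, 2, 1, 3)
    13: (1, 2, 1, 3)
    14: (1, 2, 1, 3)
    15: (4, 1, 6, 0)
    16: (0, 2, 5, 1)

Linkage partition of the 16 weights (4 classes, p=11):

[[1, 3, 12, 13, 14], [2, 5, 7, 9, 16], [4, 6, 8, 11, 15], [10]]
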